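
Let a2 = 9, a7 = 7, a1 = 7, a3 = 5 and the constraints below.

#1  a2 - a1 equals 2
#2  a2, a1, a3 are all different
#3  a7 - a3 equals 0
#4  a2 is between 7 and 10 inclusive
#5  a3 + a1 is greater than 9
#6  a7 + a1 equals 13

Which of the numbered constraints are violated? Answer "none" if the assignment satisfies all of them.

Constraints 3 and 6 do not hold.

#1 a2 - a1 = 9 - 7 = 2  true
#2 values 9, 7, 5 are pairwise distinct  true
#3 a7 - a3 = 7 - 5 = 2, not 0  false
#4 a2 = 9 lies in [7, 10]  true
#5 a3 + a1 = 5 + 7 = 12; 12 > 9  true
#6 a7 + a1 = 7 + 7 = 14, not 13  false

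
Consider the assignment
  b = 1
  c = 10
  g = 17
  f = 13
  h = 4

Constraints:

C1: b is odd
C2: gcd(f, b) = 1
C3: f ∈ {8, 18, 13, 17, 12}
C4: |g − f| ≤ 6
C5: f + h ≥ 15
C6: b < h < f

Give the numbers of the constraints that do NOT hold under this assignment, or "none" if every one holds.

C1: b = 1 is odd  true
C2: gcd(13, 1) = 1  true
C3: f = 13 is in {8, 18, 13, 17, 12}  true
C4: |17 − 13| = 4; 4 ≤ 6  true
C5: f + h = 13 + 4 = 17; 17 ≥ 15  true
C6: values 1 < 4 < 13  true

All constraints are satisfied.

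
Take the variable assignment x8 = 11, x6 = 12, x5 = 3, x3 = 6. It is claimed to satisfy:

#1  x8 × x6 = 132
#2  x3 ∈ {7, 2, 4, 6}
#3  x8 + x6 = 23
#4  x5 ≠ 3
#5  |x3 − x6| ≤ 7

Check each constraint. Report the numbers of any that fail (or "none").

#1 x8 × x6 = 11 × 12 = 132 — holds.
#2 x3 = 6 is in {7, 2, 4, 6} — holds.
#3 x8 + x6 = 11 + 12 = 23 — holds.
#4 x5 = 3, but 3 is required to differ — does not hold.
#5 |6 − 12| = 6; 6 ≤ 7 — holds.

No — constraint 4 is not satisfied.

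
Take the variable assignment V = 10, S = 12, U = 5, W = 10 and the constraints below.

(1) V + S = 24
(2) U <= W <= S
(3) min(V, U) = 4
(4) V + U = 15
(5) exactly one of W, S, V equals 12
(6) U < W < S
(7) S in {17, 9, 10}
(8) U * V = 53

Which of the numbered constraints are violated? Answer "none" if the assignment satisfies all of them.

Constraints 1, 3, 7, 8 do not hold.

(1) V + S = 10 + 12 = 22, not 24  false
(2) values 5 <= 10 <= 12  true
(3) min(10, 5) = 5, not 4  false
(4) V + U = 10 + 5 = 15  true
(5) W=10, S=12, V=10; 1 of them equals 12  true
(6) values 5 < 10 < 12  true
(7) S = 12 is not in {17, 9, 10}  false
(8) U * V = 5 * 10 = 50, not 53  false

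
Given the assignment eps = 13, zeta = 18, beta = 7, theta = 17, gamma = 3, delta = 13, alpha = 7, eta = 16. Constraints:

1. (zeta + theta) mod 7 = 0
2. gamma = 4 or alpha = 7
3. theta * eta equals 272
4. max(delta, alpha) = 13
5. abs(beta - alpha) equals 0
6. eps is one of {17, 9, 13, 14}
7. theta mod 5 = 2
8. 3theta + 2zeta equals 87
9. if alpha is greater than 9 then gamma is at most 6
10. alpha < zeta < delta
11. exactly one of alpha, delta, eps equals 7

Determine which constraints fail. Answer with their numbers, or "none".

1. zeta + theta = 35; 35 mod 7 = 0 — satisfied.
2. gamma = 3 ≠ 4, but alpha = 7 = 7 (second disjunct) — satisfied.
3. theta * eta = 17 * 16 = 272 — satisfied.
4. max(13, 7) = 13 — satisfied.
5. abs(7 - 7) = 0 — satisfied.
6. eps = 13 is in {17, 9, 13, 14} — satisfied.
7. 17 mod 5 = 2 — satisfied.
8. 3theta + 2zeta = 3(17) + 2(18) = 87 — satisfied.
9. alpha = 7, not > 9; antecedent false, conditional vacuously true — satisfied.
10. values 7, 18, 13; zeta = 18 is not < delta = 13 — violated.
11. alpha=7, delta=13, eps=13; 1 of them equals 7 — satisfied.

The assignment fails constraint 10.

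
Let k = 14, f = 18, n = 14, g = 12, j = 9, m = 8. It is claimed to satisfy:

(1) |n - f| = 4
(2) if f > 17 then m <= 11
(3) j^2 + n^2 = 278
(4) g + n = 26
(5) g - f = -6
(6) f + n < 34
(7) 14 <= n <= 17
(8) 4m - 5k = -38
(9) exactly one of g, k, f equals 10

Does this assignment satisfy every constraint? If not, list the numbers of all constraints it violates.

Violated: 3, 9.

(1) |14 - 18| = 4 — OK.
(2) f = 18 > 17, so we need m ≤ 11; m = 8 ≤ 11 — OK.
(3) j^2 + n^2 = 9^2 + 14^2 = 81 + 196 = 277, not 278 — violated.
(4) g + n = 12 + 14 = 26 — OK.
(5) g - f = 12 - 18 = -6 — OK.
(6) f + n = 18 + 14 = 32; 32 < 34 — OK.
(7) n = 14 lies in [14, 17] — OK.
(8) 4m - 5k = 4(8) - 5(14) = -38 — OK.
(9) g=12, k=14, f=18; 0 of them equal 10, not exactly one — violated.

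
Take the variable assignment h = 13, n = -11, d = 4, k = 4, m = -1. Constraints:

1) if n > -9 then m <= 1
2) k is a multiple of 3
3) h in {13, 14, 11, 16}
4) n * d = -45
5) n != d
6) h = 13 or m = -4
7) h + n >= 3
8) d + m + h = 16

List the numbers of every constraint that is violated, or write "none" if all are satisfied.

Constraints 2, 4, 7 do not hold.

1) n = -11, not > -9; antecedent false, conditional vacuously true  true
2) 4 = 3*1 + 1, so 3 does not divide 4  false
3) h = 13 is in {13, 14, 11, 16}  true
4) n * d = -11 * 4 = -44, not -45  false
5) n = -11, d = 4; distinct  true
6) h = 13 = 13 (first disjunct)  true
7) h + n = 13 + (-11) = 2; 2 < 3, bound 3 not met  false
8) d + m + h = 4 + (-1) + 13 = 16  true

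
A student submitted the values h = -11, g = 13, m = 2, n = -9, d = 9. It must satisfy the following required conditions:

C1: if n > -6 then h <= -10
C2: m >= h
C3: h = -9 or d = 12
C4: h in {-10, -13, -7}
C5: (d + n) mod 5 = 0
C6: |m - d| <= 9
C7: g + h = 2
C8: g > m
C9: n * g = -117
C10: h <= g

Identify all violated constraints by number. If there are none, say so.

Violated: 3 and 4.

C1: n = -9, not > -6; antecedent false, conditional vacuously true  holds
C2: m = 2, h = -11; 2 ≥ -11  holds
C3: h = -11 ≠ -9 and d = 9 ≠ 12; both disjuncts false  fails
C4: h = -11 is not in {-10, -13, -7}  fails
C5: d + n = 0; 0 mod 5 = 0  holds
C6: |2 - 9| = 7; 7 ≤ 9  holds
C7: g + h = 13 + (-11) = 2  holds
C8: g = 13, m = 2; 13 > 2  holds
C9: n * g = -9 * 13 = -117  holds
C10: h = -11, g = 13; -11 ≤ 13  holds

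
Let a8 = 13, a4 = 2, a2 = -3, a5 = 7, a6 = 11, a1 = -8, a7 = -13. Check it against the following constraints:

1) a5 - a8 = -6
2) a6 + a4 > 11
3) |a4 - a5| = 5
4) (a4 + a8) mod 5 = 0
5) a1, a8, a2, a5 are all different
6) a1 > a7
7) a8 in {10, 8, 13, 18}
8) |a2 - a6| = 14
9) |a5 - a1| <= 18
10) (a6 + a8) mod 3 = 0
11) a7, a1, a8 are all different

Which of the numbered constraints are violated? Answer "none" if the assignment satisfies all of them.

1) a5 - a8 = 7 - 13 = -6 — satisfied.
2) a6 + a4 = 11 + 2 = 13; 13 > 11 — satisfied.
3) |2 - 7| = 5 — satisfied.
4) a4 + a8 = 15; 15 mod 5 = 0 — satisfied.
5) values -8, 13, -3, 7 are pairwise distinct — satisfied.
6) a1 = -8, a7 = -13; -8 > -13 — satisfied.
7) a8 = 13 is in {10, 8, 13, 18} — satisfied.
8) |-3 - 11| = 14 — satisfied.
9) |7 - (-8)| = 15; 15 ≤ 18 — satisfied.
10) a6 + a8 = 24; 24 mod 3 = 0 — satisfied.
11) values -13, -8, 13 are pairwise distinct — satisfied.

The assignment satisfies every constraint.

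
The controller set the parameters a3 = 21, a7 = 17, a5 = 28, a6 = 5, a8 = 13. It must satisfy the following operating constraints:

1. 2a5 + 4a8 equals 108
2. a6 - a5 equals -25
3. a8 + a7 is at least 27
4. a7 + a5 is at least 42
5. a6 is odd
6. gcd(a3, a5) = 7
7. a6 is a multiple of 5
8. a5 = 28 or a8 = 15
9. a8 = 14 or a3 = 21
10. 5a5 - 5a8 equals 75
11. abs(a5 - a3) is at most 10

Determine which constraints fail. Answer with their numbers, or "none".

1. 2a5 + 4a8 = 2(28) + 4(13) = 108  holds
2. a6 - a5 = 5 - 28 = -23, not -25  fails
3. a8 + a7 = 13 + 17 = 30; 30 ≥ 27  holds
4. a7 + a5 = 17 + 28 = 45; 45 ≥ 42  holds
5. a6 = 5 is odd  holds
6. gcd(21, 28) = 7  holds
7. 5 / 5 = 1, so 5 divides 5  holds
8. a5 = 28 = 28 (first disjunct)  holds
9. a8 = 13 ≠ 14, but a3 = 21 = 21 (second disjunct)  holds
10. 5a5 - 5a8 = 5(28) - 5(13) = 75  holds
11. abs(28 - 21) = 7; 7 ≤ 10  holds

Constraint 2 is violated.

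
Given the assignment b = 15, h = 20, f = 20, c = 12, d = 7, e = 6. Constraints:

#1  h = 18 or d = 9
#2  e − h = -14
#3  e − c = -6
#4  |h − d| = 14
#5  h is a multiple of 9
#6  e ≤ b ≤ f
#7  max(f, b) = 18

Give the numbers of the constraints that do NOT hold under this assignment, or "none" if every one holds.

#1 h = 20 ≠ 18 and d = 7 ≠ 9; both disjuncts false — does not hold.
#2 e − h = 6 − 20 = -14 — holds.
#3 e − c = 6 − 12 = -6 — holds.
#4 |20 − 7| = 13, not 14 — does not hold.
#5 20 = 9×2 + 2, so 9 does not divide 20 — does not hold.
#6 values 6 ≤ 15 ≤ 20 — holds.
#7 max(20, 15) = 20, not 18 — does not hold.

Violated: 1, 4, 5, 7.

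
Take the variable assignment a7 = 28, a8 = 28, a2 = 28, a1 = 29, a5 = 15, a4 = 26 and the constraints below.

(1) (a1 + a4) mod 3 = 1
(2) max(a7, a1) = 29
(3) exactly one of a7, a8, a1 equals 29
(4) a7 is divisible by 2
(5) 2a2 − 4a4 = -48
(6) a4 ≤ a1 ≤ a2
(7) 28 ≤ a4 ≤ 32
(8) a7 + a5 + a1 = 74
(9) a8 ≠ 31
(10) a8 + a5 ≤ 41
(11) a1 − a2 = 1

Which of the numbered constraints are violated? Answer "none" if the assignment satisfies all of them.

Violated: 6, 7, 8, and 10.

(1) a1 + a4 = 55; 55 mod 3 = 1 — satisfied.
(2) max(28, 29) = 29 — satisfied.
(3) a7=28, a8=28, a1=29; 1 of them equals 29 — satisfied.
(4) 28 / 2 = 14, so 2 divides 28 — satisfied.
(5) 2a2 − 4a4 = 2(28) − 4(26) = -48 — satisfied.
(6) values 26, 29, 28; a1 = 29 is not ≤ a2 = 28 — violated.
(7) a4 = 26 is outside [28, 32] — violated.
(8) a7 + a5 + a1 = 28 + 15 + 29 = 72, not 74 — violated.
(9) a8 = 28, and 28 ≠ 31 — satisfied.
(10) a8 + a5 = 28 + 15 = 43; 43 > 41, bound 41 not met — violated.
(11) a1 − a2 = 29 − 28 = 1 — satisfied.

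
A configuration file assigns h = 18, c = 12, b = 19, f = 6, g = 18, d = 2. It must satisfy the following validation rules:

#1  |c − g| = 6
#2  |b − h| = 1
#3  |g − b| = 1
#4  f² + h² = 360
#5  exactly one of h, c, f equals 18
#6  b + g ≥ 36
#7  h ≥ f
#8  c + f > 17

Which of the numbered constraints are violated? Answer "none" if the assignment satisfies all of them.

#1 |12 − 18| = 6 — holds.
#2 |19 − 18| = 1 — holds.
#3 |18 − 19| = 1 — holds.
#4 f² + h² = 6² + 18² = 36 + 324 = 360 — holds.
#5 h=18, c=12, f=6; 1 of them equals 18 — holds.
#6 b + g = 19 + 18 = 37; 37 ≥ 36 — holds.
#7 h = 18, f = 6; 18 ≥ 6 — holds.
#8 c + f = 12 + 6 = 18; 18 > 17 — holds.

The assignment satisfies every constraint.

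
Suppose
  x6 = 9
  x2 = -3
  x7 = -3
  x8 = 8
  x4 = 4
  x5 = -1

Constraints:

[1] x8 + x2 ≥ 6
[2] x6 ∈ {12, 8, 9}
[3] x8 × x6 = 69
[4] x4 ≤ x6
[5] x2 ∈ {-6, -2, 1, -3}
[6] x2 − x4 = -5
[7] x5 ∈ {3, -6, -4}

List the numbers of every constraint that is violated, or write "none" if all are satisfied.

Constraints 1, 3, 6, and 7 are violated.

[1] x8 + x2 = 8 + (-3) = 5; 5 < 6, bound 6 not met  false
[2] x6 = 9 is in {12, 8, 9}  true
[3] x8 × x6 = 8 × 9 = 72, not 69  false
[4] x4 = 4, x6 = 9; 4 ≤ 9  true
[5] x2 = -3 is in {-6, -2, 1, -3}  true
[6] x2 − x4 = -3 − 4 = -7, not -5  false
[7] x5 = -1 is not in {3, -6, -4}  false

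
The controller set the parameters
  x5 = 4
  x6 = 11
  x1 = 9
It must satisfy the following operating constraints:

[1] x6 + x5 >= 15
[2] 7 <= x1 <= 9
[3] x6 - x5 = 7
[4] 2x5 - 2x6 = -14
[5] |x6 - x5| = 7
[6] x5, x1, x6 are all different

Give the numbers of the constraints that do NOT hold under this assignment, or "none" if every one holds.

[1] x6 + x5 = 11 + 4 = 15; 15 ≥ 15 — holds.
[2] x1 = 9 lies in [7, 9] — holds.
[3] x6 - x5 = 11 - 4 = 7 — holds.
[4] 2x5 - 2x6 = 2(4) - 2(11) = -14 — holds.
[5] |11 - 4| = 7 — holds.
[6] values 4, 9, 11 are pairwise distinct — holds.

Yes — all constraints hold.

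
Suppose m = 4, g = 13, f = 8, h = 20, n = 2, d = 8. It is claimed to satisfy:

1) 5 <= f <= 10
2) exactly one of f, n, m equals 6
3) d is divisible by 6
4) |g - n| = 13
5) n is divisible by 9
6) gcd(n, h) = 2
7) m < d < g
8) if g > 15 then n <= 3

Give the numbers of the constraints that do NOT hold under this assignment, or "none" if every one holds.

Constraints 2, 3, 4, and 5 do not hold.

1) f = 8 lies in [5, 10] — satisfied.
2) f=8, n=2, m=4; 0 of them equal 6, not exactly one — violated.
3) 8 = 6*1 + 2, so 6 does not divide 8 — violated.
4) |13 - 2| = 11, not 13 — violated.
5) 2 = 9*0 + 2, so 9 does not divide 2 — violated.
6) gcd(2, 20) = 2 — satisfied.
7) values 4 < 8 < 13 — satisfied.
8) g = 13, not > 15; antecedent false, conditional vacuously true — satisfied.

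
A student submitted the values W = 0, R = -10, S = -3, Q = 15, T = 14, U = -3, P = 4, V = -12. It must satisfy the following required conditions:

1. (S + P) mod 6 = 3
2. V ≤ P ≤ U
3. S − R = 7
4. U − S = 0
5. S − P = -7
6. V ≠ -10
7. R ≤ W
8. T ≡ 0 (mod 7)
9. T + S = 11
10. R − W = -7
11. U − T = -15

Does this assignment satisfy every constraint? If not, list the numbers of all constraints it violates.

The assignment fails constraints 1, 2, 10, and 11.

1. S + P = 1; 1 mod 6 = 1, not 3 — fails.
2. values -12, 4, -3; P = 4 is not ≤ U = -3 — fails.
3. S − R = -3 − (-10) = 7 — holds.
4. U − S = -3 − (-3) = 0 — holds.
5. S − P = -3 − 4 = -7 — holds.
6. V = -12, and -12 ≠ -10 — holds.
7. R = -10, W = 0; -10 ≤ 0 — holds.
8. 14 mod 7 = 0 — holds.
9. T + S = 14 + (-3) = 11 — holds.
10. R − W = -10 − 0 = -10, not -7 — fails.
11. U − T = -3 − 14 = -17, not -15 — fails.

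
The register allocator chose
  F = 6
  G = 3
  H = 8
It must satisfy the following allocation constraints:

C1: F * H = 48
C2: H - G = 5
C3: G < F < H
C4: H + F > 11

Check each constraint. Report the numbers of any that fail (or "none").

C1: F * H = 6 * 8 = 48 — OK.
C2: H - G = 8 - 3 = 5 — OK.
C3: values 3 < 6 < 8 — OK.
C4: H + F = 8 + 6 = 14; 14 > 11 — OK.

Yes — all constraints hold.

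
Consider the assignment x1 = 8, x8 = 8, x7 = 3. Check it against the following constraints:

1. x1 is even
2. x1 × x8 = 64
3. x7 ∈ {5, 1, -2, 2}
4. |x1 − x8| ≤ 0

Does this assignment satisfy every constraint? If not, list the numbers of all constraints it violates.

Constraint 3 does not hold.

1. x1 = 8 is even  true
2. x1 × x8 = 8 × 8 = 64  true
3. x7 = 3 is not in {5, 1, -2, 2}  false
4. |8 − 8| = 0; 0 ≤ 0  true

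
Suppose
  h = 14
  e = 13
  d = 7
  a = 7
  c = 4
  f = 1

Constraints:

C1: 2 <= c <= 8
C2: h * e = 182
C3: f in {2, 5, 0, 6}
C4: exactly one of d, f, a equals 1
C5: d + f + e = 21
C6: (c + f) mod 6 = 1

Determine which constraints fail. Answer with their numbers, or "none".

The assignment fails constraints 3, 6.

C1: c = 4 lies in [2, 8] — holds.
C2: h * e = 14 * 13 = 182 — holds.
C3: f = 1 is not in {2, 5, 0, 6} — does not hold.
C4: d=7, f=1, a=7; 1 of them equals 1 — holds.
C5: d + f + e = 7 + 1 + 13 = 21 — holds.
C6: c + f = 5; 5 mod 6 = 5, not 1 — does not hold.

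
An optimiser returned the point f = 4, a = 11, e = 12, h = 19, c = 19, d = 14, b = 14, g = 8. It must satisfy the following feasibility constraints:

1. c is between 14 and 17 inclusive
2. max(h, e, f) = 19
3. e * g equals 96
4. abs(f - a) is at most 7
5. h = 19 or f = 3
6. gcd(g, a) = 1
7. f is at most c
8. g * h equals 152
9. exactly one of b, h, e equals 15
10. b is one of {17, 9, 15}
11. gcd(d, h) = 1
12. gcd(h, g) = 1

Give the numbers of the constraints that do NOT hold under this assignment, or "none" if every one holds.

Constraints 1, 9, and 10 are violated.

1. c = 19 is outside [14, 17] — fails.
2. max(19, 12, 4) = 19 — holds.
3. e * g = 12 * 8 = 96 — holds.
4. abs(4 - 11) = 7; 7 ≤ 7 — holds.
5. h = 19 = 19 (first disjunct) — holds.
6. gcd(8, 11) = 1 — holds.
7. f = 4, c = 19; 4 ≤ 19 — holds.
8. g * h = 8 * 19 = 152 — holds.
9. b=14, h=19, e=12; 0 of them equal 15, not exactly one — fails.
10. b = 14 is not in {17, 9, 15} — fails.
11. gcd(14, 19) = 1 — holds.
12. gcd(19, 8) = 1 — holds.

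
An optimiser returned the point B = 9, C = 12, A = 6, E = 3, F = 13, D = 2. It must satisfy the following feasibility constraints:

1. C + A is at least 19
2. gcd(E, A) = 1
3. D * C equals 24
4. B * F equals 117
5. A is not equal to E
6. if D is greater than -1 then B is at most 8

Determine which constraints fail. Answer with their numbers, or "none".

Constraints 1, 2, and 6 do not hold.

1. C + A = 12 + 6 = 18; 18 < 19, bound 19 not met — violated.
2. gcd(3, 6) = 3, not 1 — violated.
3. D * C = 2 * 12 = 24 — satisfied.
4. B * F = 9 * 13 = 117 — satisfied.
5. A = 6, E = 3; distinct — satisfied.
6. D = 2 > -1, so we need B ≤ 8; but B = 9 > 8 — violated.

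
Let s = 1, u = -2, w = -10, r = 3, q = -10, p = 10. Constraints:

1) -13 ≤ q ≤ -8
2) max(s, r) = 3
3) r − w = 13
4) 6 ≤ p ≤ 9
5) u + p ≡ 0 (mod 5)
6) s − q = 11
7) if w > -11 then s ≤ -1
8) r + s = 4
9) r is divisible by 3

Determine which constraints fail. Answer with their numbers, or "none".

1) q = -10 lies in [-13, -8]  true
2) max(1, 3) = 3  true
3) r − w = 3 − (-10) = 13  true
4) p = 10 is outside [6, 9]  false
5) u + p = 8; 8 mod 5 = 3, not 0  false
6) s − q = 1 − (-10) = 11  true
7) w = -10 > -11, so we need s ≤ -1; but s = 1 > -1  false
8) r + s = 3 + 1 = 4  true
9) 3 / 3 = 1, so 3 divides 3  true

The assignment fails constraints 4, 5, 7.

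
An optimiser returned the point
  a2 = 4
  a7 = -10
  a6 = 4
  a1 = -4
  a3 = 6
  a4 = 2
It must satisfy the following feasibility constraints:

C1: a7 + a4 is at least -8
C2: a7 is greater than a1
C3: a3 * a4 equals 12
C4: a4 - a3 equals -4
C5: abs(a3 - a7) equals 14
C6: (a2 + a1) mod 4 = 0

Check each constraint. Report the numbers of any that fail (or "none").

Violated: 2, 5.

C1: a7 + a4 = -10 + 2 = -8; -8 ≥ -8  true
C2: a7 = -10, a1 = -4; -10 ≤ -4 (want >)  false
C3: a3 * a4 = 6 * 2 = 12  true
C4: a4 - a3 = 2 - 6 = -4  true
C5: abs(6 - (-10)) = 16, not 14  false
C6: a2 + a1 = 0; 0 mod 4 = 0  true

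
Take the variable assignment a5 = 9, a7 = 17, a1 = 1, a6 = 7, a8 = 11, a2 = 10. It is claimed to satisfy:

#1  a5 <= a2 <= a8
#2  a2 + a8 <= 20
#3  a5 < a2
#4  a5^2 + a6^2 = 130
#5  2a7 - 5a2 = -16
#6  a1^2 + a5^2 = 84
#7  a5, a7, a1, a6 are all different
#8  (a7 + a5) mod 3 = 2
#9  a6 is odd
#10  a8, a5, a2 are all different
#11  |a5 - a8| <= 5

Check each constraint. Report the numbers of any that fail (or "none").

The assignment fails constraints 2 and 6.

#1 values 9 <= 10 <= 11  OK
#2 a2 + a8 = 10 + 11 = 21; 21 > 20, bound 20 not met  FAIL
#3 a5 = 9, a2 = 10; 9 < 10  OK
#4 a5^2 + a6^2 = 9^2 + 7^2 = 81 + 49 = 130  OK
#5 2a7 - 5a2 = 2(17) - 5(10) = -16  OK
#6 a1^2 + a5^2 = 1^2 + 9^2 = 1 + 81 = 82, not 84  FAIL
#7 values 9, 17, 1, 7 are pairwise distinct  OK
#8 a7 + a5 = 26; 26 mod 3 = 2  OK
#9 a6 = 7 is odd  OK
#10 values 11, 9, 10 are pairwise distinct  OK
#11 |9 - 11| = 2; 2 ≤ 5  OK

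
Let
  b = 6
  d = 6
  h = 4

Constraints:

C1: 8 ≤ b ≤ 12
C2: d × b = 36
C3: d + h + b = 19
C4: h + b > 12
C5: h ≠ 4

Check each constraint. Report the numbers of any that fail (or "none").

C1: b = 6 is outside [8, 12] — does not hold.
C2: d × b = 6 × 6 = 36 — holds.
C3: d + h + b = 6 + 4 + 6 = 16, not 19 — does not hold.
C4: h + b = 4 + 6 = 10; 10 ≤ 12, bound 12 not met — does not hold.
C5: h = 4, but 4 is required to differ — does not hold.

Constraints 1, 3, 4, and 5 do not hold.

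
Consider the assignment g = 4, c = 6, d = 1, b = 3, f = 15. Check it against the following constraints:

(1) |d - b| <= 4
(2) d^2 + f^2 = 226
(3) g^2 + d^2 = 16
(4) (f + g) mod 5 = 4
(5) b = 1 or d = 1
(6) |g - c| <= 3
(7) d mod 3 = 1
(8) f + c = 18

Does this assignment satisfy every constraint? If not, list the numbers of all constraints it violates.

(1) |1 - 3| = 2; 2 ≤ 4 — holds.
(2) d^2 + f^2 = 1^2 + 15^2 = 1 + 225 = 226 — holds.
(3) g^2 + d^2 = 4^2 + 1^2 = 16 + 1 = 17, not 16 — does not hold.
(4) f + g = 19; 19 mod 5 = 4 — holds.
(5) b = 3 ≠ 1, but d = 1 = 1 (second disjunct) — holds.
(6) |4 - 6| = 2; 2 ≤ 3 — holds.
(7) 1 mod 3 = 1 — holds.
(8) f + c = 15 + 6 = 21, not 18 — does not hold.

Violated: 3 and 8.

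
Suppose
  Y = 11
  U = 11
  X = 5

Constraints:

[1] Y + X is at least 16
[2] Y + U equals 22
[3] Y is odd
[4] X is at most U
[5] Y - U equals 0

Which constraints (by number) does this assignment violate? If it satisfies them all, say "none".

[1] Y + X = 11 + 5 = 16; 16 ≥ 16  OK
[2] Y + U = 11 + 11 = 22  OK
[3] Y = 11 is odd  OK
[4] X = 5, U = 11; 5 ≤ 11  OK
[5] Y - U = 11 - 11 = 0  OK

The assignment satisfies every constraint.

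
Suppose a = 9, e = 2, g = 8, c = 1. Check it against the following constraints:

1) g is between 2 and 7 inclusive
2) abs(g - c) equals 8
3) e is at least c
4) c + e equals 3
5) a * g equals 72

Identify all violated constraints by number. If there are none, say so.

The assignment fails constraints 1 and 2.

1) g = 8 is outside [2, 7]  ✘
2) abs(8 - 1) = 7, not 8  ✘
3) e = 2, c = 1; 2 ≥ 1  ✔
4) c + e = 1 + 2 = 3  ✔
5) a * g = 9 * 8 = 72  ✔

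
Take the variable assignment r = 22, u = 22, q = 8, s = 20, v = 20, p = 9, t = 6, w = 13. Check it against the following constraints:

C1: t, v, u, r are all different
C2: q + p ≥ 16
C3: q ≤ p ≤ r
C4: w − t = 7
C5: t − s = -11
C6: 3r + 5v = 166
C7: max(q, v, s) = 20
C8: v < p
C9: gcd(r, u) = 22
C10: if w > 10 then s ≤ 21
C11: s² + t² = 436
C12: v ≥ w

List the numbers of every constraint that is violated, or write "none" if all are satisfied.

Constraints 1, 5, and 8 are violated.

C1: u = r = 22, not all different  FAIL
C2: q + p = 8 + 9 = 17; 17 ≥ 16  OK
C3: values 8 ≤ 9 ≤ 22  OK
C4: w − t = 13 − 6 = 7  OK
C5: t − s = 6 − 20 = -14, not -11  FAIL
C6: 3r + 5v = 3(22) + 5(20) = 166  OK
C7: max(8, 20, 20) = 20  OK
C8: v = 20, p = 9; 20 ≥ 9 (want <)  FAIL
C9: gcd(22, 22) = 22  OK
C10: w = 13 > 10, so we need s ≤ 21; s = 20 ≤ 21  OK
C11: s² + t² = 20² + 6² = 400 + 36 = 436  OK
C12: v = 20, w = 13; 20 ≥ 13  OK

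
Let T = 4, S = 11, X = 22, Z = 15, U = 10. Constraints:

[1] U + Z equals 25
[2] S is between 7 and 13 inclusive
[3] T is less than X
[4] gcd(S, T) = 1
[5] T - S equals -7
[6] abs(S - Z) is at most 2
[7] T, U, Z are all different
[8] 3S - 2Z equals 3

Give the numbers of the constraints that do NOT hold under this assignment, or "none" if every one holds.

Constraint 6 is violated.

[1] U + Z = 10 + 15 = 25 — holds.
[2] S = 11 lies in [7, 13] — holds.
[3] T = 4, X = 22; 4 < 22 — holds.
[4] gcd(11, 4) = 1 — holds.
[5] T - S = 4 - 11 = -7 — holds.
[6] abs(11 - 15) = 4; 4 > 2, exceeds bound 2 — does not hold.
[7] values 4, 10, 15 are pairwise distinct — holds.
[8] 3S - 2Z = 3(11) - 2(15) = 3 — holds.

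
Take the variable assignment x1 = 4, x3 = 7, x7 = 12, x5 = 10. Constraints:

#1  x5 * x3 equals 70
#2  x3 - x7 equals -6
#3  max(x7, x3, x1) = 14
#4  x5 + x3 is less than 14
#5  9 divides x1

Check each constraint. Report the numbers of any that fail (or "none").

Constraints 2, 3, 4, and 5 are violated.

#1 x5 * x3 = 10 * 7 = 70 — holds.
#2 x3 - x7 = 7 - 12 = -5, not -6 — fails.
#3 max(12, 7, 4) = 12, not 14 — fails.
#4 x5 + x3 = 10 + 7 = 17; 17 ≥ 14, bound 14 not met — fails.
#5 4 = 9*0 + 4, so 9 does not divide 4 — fails.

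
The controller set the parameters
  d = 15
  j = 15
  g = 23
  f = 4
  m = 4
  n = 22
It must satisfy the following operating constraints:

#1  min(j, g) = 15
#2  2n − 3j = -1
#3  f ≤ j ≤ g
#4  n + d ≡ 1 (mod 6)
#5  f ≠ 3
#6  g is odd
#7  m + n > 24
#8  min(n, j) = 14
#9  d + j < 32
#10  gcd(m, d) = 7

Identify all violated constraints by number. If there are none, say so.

Violated: 8, 10.

#1 min(15, 23) = 15  true
#2 2n − 3j = 2(22) − 3(15) = -1  true
#3 values 4 ≤ 15 ≤ 23  true
#4 n + d = 37; 37 mod 6 = 1  true
#5 f = 4, and 4 ≠ 3  true
#6 g = 23 is odd  true
#7 m + n = 4 + 22 = 26; 26 > 24  true
#8 min(22, 15) = 15, not 14  false
#9 d + j = 15 + 15 = 30; 30 < 32  true
#10 gcd(4, 15) = 1, not 7  false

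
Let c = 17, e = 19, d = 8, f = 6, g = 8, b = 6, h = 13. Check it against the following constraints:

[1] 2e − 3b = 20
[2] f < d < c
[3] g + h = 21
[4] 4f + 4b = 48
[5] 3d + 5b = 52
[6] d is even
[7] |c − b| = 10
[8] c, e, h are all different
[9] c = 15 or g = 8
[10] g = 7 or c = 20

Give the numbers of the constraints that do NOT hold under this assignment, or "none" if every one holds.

[1] 2e − 3b = 2(19) − 3(6) = 20 — holds.
[2] values 6 < 8 < 17 — holds.
[3] g + h = 8 + 13 = 21 — holds.
[4] 4f + 4b = 4(6) + 4(6) = 48 — holds.
[5] 3d + 5b = 3(8) + 5(6) = 54, not 52 — does not hold.
[6] d = 8 is even — holds.
[7] |17 − 6| = 11, not 10 — does not hold.
[8] values 17, 19, 13 are pairwise distinct — holds.
[9] c = 17 ≠ 15, but g = 8 = 8 (second disjunct) — holds.
[10] g = 8 ≠ 7 and c = 17 ≠ 20; both disjuncts false — does not hold.

Violated: 5, 7, and 10.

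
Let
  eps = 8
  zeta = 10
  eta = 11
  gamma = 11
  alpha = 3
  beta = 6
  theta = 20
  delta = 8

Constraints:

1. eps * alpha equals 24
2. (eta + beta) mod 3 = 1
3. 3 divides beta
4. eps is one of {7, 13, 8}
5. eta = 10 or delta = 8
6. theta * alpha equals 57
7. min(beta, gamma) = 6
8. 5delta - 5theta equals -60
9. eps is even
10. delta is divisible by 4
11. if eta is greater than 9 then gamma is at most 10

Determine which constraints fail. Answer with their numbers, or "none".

Constraints 2, 6, and 11 do not hold.

1. eps * alpha = 8 * 3 = 24 — satisfied.
2. eta + beta = 17; 17 mod 3 = 2, not 1 — violated.
3. 6 / 3 = 2, so 3 divides 6 — satisfied.
4. eps = 8 is in {7, 13, 8} — satisfied.
5. eta = 11 ≠ 10, but delta = 8 = 8 (second disjunct) — satisfied.
6. theta * alpha = 20 * 3 = 60, not 57 — violated.
7. min(6, 11) = 6 — satisfied.
8. 5delta - 5theta = 5(8) - 5(20) = -60 — satisfied.
9. eps = 8 is even — satisfied.
10. 8 / 4 = 2, so 4 divides 8 — satisfied.
11. eta = 11 > 9, so we need gamma ≤ 10; but gamma = 11 > 10 — violated.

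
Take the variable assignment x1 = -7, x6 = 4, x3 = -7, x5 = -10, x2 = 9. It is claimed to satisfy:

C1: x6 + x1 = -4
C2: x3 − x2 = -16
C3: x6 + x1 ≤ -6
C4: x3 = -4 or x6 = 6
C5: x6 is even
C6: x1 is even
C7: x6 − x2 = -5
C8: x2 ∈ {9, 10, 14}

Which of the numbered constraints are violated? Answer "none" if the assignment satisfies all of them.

C1: x6 + x1 = 4 + (-7) = -3, not -4  ✘
C2: x3 − x2 = -7 − 9 = -16  ✔
C3: x6 + x1 = 4 + (-7) = -3; -3 > -6, bound -6 not met  ✘
C4: x3 = -7 ≠ -4 and x6 = 4 ≠ 6; both disjuncts false  ✘
C5: x6 = 4 is even  ✔
C6: x1 = -7 is odd  ✘
C7: x6 − x2 = 4 − 9 = -5  ✔
C8: x2 = 9 is in {9, 10, 14}  ✔

The assignment fails constraints 1, 3, 4, and 6.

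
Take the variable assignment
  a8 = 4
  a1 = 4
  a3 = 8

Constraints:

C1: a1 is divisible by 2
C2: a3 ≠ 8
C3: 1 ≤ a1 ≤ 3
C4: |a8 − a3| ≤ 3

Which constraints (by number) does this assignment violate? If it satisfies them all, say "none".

The assignment fails constraints 2, 3, and 4.

C1: 4 / 2 = 2, so 2 divides 4 — OK.
C2: a3 = 8, but 8 is required to differ — violated.
C3: a1 = 4 is outside [1, 3] — violated.
C4: |4 − 8| = 4; 4 > 3, exceeds bound 3 — violated.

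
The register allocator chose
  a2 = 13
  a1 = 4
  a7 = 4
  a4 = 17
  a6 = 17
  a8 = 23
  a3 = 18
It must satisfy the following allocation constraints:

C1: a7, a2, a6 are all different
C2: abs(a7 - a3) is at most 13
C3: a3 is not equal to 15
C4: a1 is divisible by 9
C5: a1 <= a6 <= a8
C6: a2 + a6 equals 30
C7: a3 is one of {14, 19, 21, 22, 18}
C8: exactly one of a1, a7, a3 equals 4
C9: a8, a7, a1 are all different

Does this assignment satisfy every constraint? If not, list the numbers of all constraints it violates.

The assignment fails constraints 2, 4, 8, 9.

C1: values 4, 13, 17 are pairwise distinct — satisfied.
C2: abs(4 - 18) = 14; 14 > 13, exceeds bound 13 — violated.
C3: a3 = 18, and 18 ≠ 15 — satisfied.
C4: 4 = 9*0 + 4, so 9 does not divide 4 — violated.
C5: values 4 <= 17 <= 23 — satisfied.
C6: a2 + a6 = 13 + 17 = 30 — satisfied.
C7: a3 = 18 is in {14, 19, 21, 22, 18} — satisfied.
C8: a1=4, a7=4, a3=18; 2 of them equal 4, not exactly one — violated.
C9: a7 = a1 = 4, not all different — violated.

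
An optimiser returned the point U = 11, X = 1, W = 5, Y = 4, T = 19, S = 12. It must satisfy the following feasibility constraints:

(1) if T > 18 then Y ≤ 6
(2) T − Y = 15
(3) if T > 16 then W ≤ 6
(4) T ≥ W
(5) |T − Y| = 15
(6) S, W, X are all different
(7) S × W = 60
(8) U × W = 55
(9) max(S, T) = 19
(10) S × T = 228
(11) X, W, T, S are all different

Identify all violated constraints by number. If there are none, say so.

No violations.

(1) T = 19 > 18, so we need Y ≤ 6; Y = 4 ≤ 6  holds
(2) T − Y = 19 − 4 = 15  holds
(3) T = 19 > 16, so we need W ≤ 6; W = 5 ≤ 6  holds
(4) T = 19, W = 5; 19 ≥ 5  holds
(5) |19 − 4| = 15  holds
(6) values 12, 5, 1 are pairwise distinct  holds
(7) S × W = 12 × 5 = 60  holds
(8) U × W = 11 × 5 = 55  holds
(9) max(12, 19) = 19  holds
(10) S × T = 12 × 19 = 228  holds
(11) values 1, 5, 19, 12 are pairwise distinct  holds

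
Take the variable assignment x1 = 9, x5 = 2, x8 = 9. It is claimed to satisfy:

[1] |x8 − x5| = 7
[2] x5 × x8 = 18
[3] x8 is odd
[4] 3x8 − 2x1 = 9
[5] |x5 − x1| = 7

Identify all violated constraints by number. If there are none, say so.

The assignment satisfies every constraint.

[1] |9 − 2| = 7  true
[2] x5 × x8 = 2 × 9 = 18  true
[3] x8 = 9 is odd  true
[4] 3x8 − 2x1 = 3(9) − 2(9) = 9  true
[5] |2 − 9| = 7  true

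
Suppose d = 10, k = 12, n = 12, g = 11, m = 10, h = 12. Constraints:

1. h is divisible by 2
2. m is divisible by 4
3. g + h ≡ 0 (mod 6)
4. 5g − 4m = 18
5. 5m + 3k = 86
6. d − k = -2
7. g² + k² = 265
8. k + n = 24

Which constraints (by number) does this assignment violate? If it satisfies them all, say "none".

Violated: 2, 3, 4.

1. 12 / 2 = 6, so 2 divides 12  yes
2. 10 = 4×2 + 2, so 4 does not divide 10  no
3. g + h = 23; 23 mod 6 = 5, not 0  no
4. 5g − 4m = 5(11) − 4(10) = 15, not 18  no
5. 5m + 3k = 5(10) + 3(12) = 86  yes
6. d − k = 10 − 12 = -2  yes
7. g² + k² = 11² + 12² = 121 + 144 = 265  yes
8. k + n = 12 + 12 = 24  yes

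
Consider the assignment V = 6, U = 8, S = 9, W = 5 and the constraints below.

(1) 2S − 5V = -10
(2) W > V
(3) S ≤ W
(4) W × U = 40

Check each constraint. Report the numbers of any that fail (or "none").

The assignment fails constraints 1, 2, and 3.

(1) 2S − 5V = 2(9) − 5(6) = -12, not -10  ✘
(2) W = 5, V = 6; 5 ≤ 6 (want >)  ✘
(3) S = 9, W = 5; 9 > 5 (want ≤)  ✘
(4) W × U = 5 × 8 = 40  ✔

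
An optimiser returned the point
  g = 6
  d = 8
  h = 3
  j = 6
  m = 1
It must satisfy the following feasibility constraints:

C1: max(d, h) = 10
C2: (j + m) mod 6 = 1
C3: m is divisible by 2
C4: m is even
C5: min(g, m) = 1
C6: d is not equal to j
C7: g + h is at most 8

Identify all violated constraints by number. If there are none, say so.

Constraints 1, 3, 4, 7 are violated.

C1: max(8, 3) = 8, not 10 — fails.
C2: j + m = 7; 7 mod 6 = 1 — holds.
C3: 1 = 2*0 + 1, so 2 does not divide 1 — fails.
C4: m = 1 is odd — fails.
C5: min(6, 1) = 1 — holds.
C6: d = 8, j = 6; distinct — holds.
C7: g + h = 6 + 3 = 9; 9 > 8, bound 8 not met — fails.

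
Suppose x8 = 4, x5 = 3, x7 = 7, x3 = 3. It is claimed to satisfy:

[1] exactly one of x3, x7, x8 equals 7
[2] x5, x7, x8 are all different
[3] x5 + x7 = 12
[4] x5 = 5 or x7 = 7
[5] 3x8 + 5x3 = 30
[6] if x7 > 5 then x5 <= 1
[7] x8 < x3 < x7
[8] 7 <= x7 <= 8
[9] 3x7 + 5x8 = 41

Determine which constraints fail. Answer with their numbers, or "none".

Constraints 3, 5, 6, and 7 are violated.

[1] x3=3, x7=7, x8=4; 1 of them equals 7 — holds.
[2] values 3, 7, 4 are pairwise distinct — holds.
[3] x5 + x7 = 3 + 7 = 10, not 12 — does not hold.
[4] x5 = 3 ≠ 5, but x7 = 7 = 7 (second disjunct) — holds.
[5] 3x8 + 5x3 = 3(4) + 5(3) = 27, not 30 — does not hold.
[6] x7 = 7 > 5, so we need x5 ≤ 1; but x5 = 3 > 1 — does not hold.
[7] values 4, 3, 7; x8 = 4 is not < x3 = 3 — does not hold.
[8] x7 = 7 lies in [7, 8] — holds.
[9] 3x7 + 5x8 = 3(7) + 5(4) = 41 — holds.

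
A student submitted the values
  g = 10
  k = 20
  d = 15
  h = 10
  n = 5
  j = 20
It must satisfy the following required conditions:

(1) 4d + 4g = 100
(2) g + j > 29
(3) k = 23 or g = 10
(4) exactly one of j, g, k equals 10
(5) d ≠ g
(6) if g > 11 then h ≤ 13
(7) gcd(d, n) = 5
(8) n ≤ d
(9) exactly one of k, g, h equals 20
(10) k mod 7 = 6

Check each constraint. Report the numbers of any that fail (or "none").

No violations.

(1) 4d + 4g = 4(15) + 4(10) = 100  ✓
(2) g + j = 10 + 20 = 30; 30 > 29  ✓
(3) k = 20 ≠ 23, but g = 10 = 10 (second disjunct)  ✓
(4) j=20, g=10, k=20; 1 of them equals 10  ✓
(5) d = 15, g = 10; distinct  ✓
(6) g = 10, not > 11; antecedent false, conditional vacuously true  ✓
(7) gcd(15, 5) = 5  ✓
(8) n = 5, d = 15; 5 ≤ 15  ✓
(9) k=20, g=10, h=10; 1 of them equals 20  ✓
(10) 20 mod 7 = 6  ✓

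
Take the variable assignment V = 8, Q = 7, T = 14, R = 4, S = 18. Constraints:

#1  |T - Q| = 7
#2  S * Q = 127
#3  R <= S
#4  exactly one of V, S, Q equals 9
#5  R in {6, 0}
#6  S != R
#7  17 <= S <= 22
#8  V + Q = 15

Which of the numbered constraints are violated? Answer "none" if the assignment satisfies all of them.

The assignment fails constraints 2, 4, and 5.

#1 |14 - 7| = 7  true
#2 S * Q = 18 * 7 = 126, not 127  false
#3 R = 4, S = 18; 4 ≤ 18  true
#4 V=8, S=18, Q=7; 0 of them equal 9, not exactly one  false
#5 R = 4 is not in {6, 0}  false
#6 S = 18, R = 4; distinct  true
#7 S = 18 lies in [17, 22]  true
#8 V + Q = 8 + 7 = 15  true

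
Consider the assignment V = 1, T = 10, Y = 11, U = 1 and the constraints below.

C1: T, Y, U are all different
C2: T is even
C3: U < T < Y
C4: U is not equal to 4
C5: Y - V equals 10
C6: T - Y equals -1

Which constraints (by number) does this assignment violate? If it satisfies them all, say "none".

C1: values 10, 11, 1 are pairwise distinct — holds.
C2: T = 10 is even — holds.
C3: values 1 < 10 < 11 — holds.
C4: U = 1, and 1 ≠ 4 — holds.
C5: Y - V = 11 - 1 = 10 — holds.
C6: T - Y = 10 - 11 = -1 — holds.

No violations.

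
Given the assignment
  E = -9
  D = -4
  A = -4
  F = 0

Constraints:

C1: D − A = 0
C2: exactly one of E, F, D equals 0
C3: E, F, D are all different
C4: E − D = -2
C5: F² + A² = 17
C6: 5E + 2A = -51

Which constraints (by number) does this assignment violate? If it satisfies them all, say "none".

C1: D − A = -4 − (-4) = 0 — satisfied.
C2: E=-9, F=0, D=-4; 1 of them equals 0 — satisfied.
C3: values -9, 0, -4 are pairwise distinct — satisfied.
C4: E − D = -9 − (-4) = -5, not -2 — violated.
C5: F² + A² = 0² + (-4)² = 0 + 16 = 16, not 17 — violated.
C6: 5E + 2A = 5(-9) + 2(-4) = -53, not -51 — violated.

The assignment fails constraints 4, 5, and 6.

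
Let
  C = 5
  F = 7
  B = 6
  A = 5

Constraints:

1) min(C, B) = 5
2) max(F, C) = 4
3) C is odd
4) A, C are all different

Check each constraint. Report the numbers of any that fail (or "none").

Violated: 2, 4.

1) min(5, 6) = 5  ✔
2) max(7, 5) = 7, not 4  ✘
3) C = 5 is odd  ✔
4) A = C = 5, not all different  ✘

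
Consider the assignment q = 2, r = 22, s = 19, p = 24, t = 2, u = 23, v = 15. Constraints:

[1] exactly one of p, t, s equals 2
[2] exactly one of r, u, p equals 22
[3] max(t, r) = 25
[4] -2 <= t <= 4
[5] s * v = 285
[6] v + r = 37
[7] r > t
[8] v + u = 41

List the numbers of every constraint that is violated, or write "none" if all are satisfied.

The assignment fails constraints 3 and 8.

[1] p=24, t=2, s=19; 1 of them equals 2  OK
[2] r=22, u=23, p=24; 1 of them equals 22  OK
[3] max(2, 22) = 22, not 25  FAIL
[4] t = 2 lies in [-2, 4]  OK
[5] s * v = 19 * 15 = 285  OK
[6] v + r = 15 + 22 = 37  OK
[7] r = 22, t = 2; 22 > 2  OK
[8] v + u = 15 + 23 = 38, not 41  FAIL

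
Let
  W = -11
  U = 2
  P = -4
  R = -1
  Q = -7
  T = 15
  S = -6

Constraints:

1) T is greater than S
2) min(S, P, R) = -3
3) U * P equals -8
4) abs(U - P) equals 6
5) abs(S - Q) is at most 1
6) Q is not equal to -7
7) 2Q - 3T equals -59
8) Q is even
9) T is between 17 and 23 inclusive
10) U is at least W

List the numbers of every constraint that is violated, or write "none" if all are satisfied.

The assignment fails constraints 2, 6, 8, and 9.

1) T = 15, S = -6; 15 > -6  yes
2) min(-6, -4, -1) = -6, not -3  no
3) U * P = 2 * (-4) = -8  yes
4) abs(2 - (-4)) = 6  yes
5) abs(-6 - (-7)) = 1; 1 ≤ 1  yes
6) Q = -7, but -7 is required to differ  no
7) 2Q - 3T = 2(-7) - 3(15) = -59  yes
8) Q = -7 is odd  no
9) T = 15 is outside [17, 23]  no
10) U = 2, W = -11; 2 ≥ -11  yes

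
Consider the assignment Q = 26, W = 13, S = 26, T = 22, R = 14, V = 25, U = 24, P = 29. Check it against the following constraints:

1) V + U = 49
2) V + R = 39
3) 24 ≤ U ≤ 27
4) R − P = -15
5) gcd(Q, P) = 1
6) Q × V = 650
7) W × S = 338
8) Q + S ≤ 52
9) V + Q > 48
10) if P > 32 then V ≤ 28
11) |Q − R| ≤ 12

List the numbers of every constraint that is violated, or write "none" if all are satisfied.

1) V + U = 25 + 24 = 49 — OK.
2) V + R = 25 + 14 = 39 — OK.
3) U = 24 lies in [24, 27] — OK.
4) R − P = 14 − 29 = -15 — OK.
5) gcd(26, 29) = 1 — OK.
6) Q × V = 26 × 25 = 650 — OK.
7) W × S = 13 × 26 = 338 — OK.
8) Q + S = 26 + 26 = 52; 52 ≤ 52 — OK.
9) V + Q = 25 + 26 = 51; 51 > 48 — OK.
10) P = 29, not > 32; antecedent false, conditional vacuously true — OK.
11) |26 − 14| = 12; 12 ≤ 12 — OK.

The assignment satisfies every constraint.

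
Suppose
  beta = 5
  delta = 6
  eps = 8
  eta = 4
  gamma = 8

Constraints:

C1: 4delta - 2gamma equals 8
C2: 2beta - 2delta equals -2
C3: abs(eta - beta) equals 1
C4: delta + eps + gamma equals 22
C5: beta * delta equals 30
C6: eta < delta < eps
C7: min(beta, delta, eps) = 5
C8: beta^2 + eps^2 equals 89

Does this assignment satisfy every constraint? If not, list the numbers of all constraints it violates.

Yes — all constraints hold.

C1: 4delta - 2gamma = 4(6) - 2(8) = 8  yes
C2: 2beta - 2delta = 2(5) - 2(6) = -2  yes
C3: abs(4 - 5) = 1  yes
C4: delta + eps + gamma = 6 + 8 + 8 = 22  yes
C5: beta * delta = 5 * 6 = 30  yes
C6: values 4 < 6 < 8  yes
C7: min(5, 6, 8) = 5  yes
C8: beta^2 + eps^2 = 5^2 + 8^2 = 25 + 64 = 89  yes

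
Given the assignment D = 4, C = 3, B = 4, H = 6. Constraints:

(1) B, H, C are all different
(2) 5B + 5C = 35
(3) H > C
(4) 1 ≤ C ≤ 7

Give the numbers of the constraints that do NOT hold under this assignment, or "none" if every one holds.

All constraints are satisfied.

(1) values 4, 6, 3 are pairwise distinct  true
(2) 5B + 5C = 5(4) + 5(3) = 35  true
(3) H = 6, C = 3; 6 > 3  true
(4) C = 3 lies in [1, 7]  true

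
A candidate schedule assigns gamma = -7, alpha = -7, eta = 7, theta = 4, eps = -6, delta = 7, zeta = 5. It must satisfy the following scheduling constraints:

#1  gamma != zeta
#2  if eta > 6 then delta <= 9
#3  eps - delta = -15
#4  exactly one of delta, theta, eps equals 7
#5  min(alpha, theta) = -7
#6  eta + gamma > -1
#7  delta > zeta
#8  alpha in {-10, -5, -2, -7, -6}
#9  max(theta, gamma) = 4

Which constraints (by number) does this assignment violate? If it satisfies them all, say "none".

Violated: 3.

#1 gamma = -7, zeta = 5; distinct  true
#2 eta = 7 > 6, so we need delta ≤ 9; delta = 7 ≤ 9  true
#3 eps - delta = -6 - 7 = -13, not -15  false
#4 delta=7, theta=4, eps=-6; 1 of them equals 7  true
#5 min(-7, 4) = -7  true
#6 eta + gamma = 7 + (-7) = 0; 0 > -1  true
#7 delta = 7, zeta = 5; 7 > 5  true
#8 alpha = -7 is in {-10, -5, -2, -7, -6}  true
#9 max(4, -7) = 4  true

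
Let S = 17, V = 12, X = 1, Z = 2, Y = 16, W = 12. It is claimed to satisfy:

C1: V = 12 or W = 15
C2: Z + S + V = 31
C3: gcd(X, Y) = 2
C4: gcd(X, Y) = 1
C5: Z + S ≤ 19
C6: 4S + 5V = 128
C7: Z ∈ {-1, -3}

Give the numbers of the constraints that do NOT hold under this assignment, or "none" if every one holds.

No — constraints 3, 7 are not satisfied.

C1: V = 12 = 12 (first disjunct) — holds.
C2: Z + S + V = 2 + 17 + 12 = 31 — holds.
C3: gcd(1, 16) = 1, not 2 — fails.
C4: gcd(1, 16) = 1 — holds.
C5: Z + S = 2 + 17 = 19; 19 ≤ 19 — holds.
C6: 4S + 5V = 4(17) + 5(12) = 128 — holds.
C7: Z = 2 is not in {-1, -3} — fails.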